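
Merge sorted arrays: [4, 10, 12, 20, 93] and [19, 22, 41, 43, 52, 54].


Take 4 from A
Take 10 from A
Take 12 from A
Take 19 from B
Take 20 from A
Take 22 from B
Take 41 from B
Take 43 from B
Take 52 from B
Take 54 from B

Merged: [4, 10, 12, 19, 20, 22, 41, 43, 52, 54, 93]


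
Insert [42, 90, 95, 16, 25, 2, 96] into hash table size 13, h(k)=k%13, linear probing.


Insert 42: h=3 -> slot 3
Insert 90: h=12 -> slot 12
Insert 95: h=4 -> slot 4
Insert 16: h=3, 2 probes -> slot 5
Insert 25: h=12, 1 probes -> slot 0
Insert 2: h=2 -> slot 2
Insert 96: h=5, 1 probes -> slot 6

Table: [25, None, 2, 42, 95, 16, 96, None, None, None, None, None, 90]


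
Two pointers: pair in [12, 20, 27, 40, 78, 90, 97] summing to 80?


lo=0(12)+hi=6(97)=109
lo=0(12)+hi=5(90)=102
lo=0(12)+hi=4(78)=90
lo=0(12)+hi=3(40)=52
lo=1(20)+hi=3(40)=60
lo=2(27)+hi=3(40)=67

No pair found


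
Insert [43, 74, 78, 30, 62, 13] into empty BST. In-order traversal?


Insert 43: root
Insert 74: R from 43
Insert 78: R from 43 -> R from 74
Insert 30: L from 43
Insert 62: R from 43 -> L from 74
Insert 13: L from 43 -> L from 30

In-order: [13, 30, 43, 62, 74, 78]


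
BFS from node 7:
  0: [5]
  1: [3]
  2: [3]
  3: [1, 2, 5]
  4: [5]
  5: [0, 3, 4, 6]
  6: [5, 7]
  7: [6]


Visit 7, enqueue [6]
Visit 6, enqueue [5]
Visit 5, enqueue [0, 3, 4]
Visit 0, enqueue []
Visit 3, enqueue [1, 2]
Visit 4, enqueue []
Visit 1, enqueue []
Visit 2, enqueue []

BFS order: [7, 6, 5, 0, 3, 4, 1, 2]


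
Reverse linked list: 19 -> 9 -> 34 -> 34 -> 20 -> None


Step 1: curr=19, set curr.next=prev(None) | reversed so far: 19
Step 2: curr=9, set curr.next=prev(19) | reversed so far: 9 -> 19
Step 3: curr=34, set curr.next=prev(9) | reversed so far: 34 -> 9 -> 19
Step 4: curr=34, set curr.next=prev(34) | reversed so far: 34 -> 34 -> 9 -> 19
Step 5: curr=20, set curr.next=prev(34) | reversed so far: 20 -> 34 -> 34 -> 9 -> 19

20 -> 34 -> 34 -> 9 -> 19 -> None


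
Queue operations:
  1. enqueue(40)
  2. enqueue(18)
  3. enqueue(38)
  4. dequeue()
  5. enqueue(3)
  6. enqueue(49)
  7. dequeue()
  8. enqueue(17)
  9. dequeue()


enqueue(40) -> [40]
enqueue(18) -> [40, 18]
enqueue(38) -> [40, 18, 38]
dequeue()->40, [18, 38]
enqueue(3) -> [18, 38, 3]
enqueue(49) -> [18, 38, 3, 49]
dequeue()->18, [38, 3, 49]
enqueue(17) -> [38, 3, 49, 17]
dequeue()->38, [3, 49, 17]

Final queue: [3, 49, 17]


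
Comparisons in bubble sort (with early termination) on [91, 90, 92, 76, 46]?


Algorithm: bubble sort (with early termination)
Input: [91, 90, 92, 76, 46]
Sorted: [46, 76, 90, 91, 92]

10


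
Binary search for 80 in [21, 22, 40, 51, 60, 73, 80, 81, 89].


Step 1: lo=0, hi=8, mid=4, val=60
Step 2: lo=5, hi=8, mid=6, val=80

Found at index 6


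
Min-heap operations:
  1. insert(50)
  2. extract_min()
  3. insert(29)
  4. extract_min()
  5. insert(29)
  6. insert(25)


insert(50) -> [50]
extract_min()->50, []
insert(29) -> [29]
extract_min()->29, []
insert(29) -> [29]
insert(25) -> [25, 29]

Final heap: [25, 29]


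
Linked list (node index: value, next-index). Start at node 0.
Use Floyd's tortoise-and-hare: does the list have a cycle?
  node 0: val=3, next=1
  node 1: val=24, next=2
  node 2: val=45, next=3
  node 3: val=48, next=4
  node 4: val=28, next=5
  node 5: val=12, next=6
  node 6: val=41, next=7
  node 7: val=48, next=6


Floyd's tortoise (slow, +1) and hare (fast, +2):
  init: slow=0, fast=0
  step 1: slow=1, fast=2
  step 2: slow=2, fast=4
  step 3: slow=3, fast=6
  step 4: slow=4, fast=6
  step 5: slow=5, fast=6
  step 6: slow=6, fast=6
  slow == fast at node 6: cycle detected

Cycle: yes


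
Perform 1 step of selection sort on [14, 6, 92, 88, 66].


Initial: [14, 6, 92, 88, 66]
Step 1: min=6 at 1
  Swap: [6, 14, 92, 88, 66]

After 1 step: [6, 14, 92, 88, 66]


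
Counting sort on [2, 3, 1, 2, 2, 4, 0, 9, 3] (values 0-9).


Input: [2, 3, 1, 2, 2, 4, 0, 9, 3]
Counts: [1, 1, 3, 2, 1, 0, 0, 0, 0, 1]

Sorted: [0, 1, 2, 2, 2, 3, 3, 4, 9]


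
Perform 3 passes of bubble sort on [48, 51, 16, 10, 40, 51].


Initial: [48, 51, 16, 10, 40, 51]
Pass 1: [48, 16, 10, 40, 51, 51] (3 swaps)
Pass 2: [16, 10, 40, 48, 51, 51] (3 swaps)
Pass 3: [10, 16, 40, 48, 51, 51] (1 swaps)

After 3 passes: [10, 16, 40, 48, 51, 51]


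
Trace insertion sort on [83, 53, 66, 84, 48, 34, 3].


Initial: [83, 53, 66, 84, 48, 34, 3]
Insert 53: [53, 83, 66, 84, 48, 34, 3]
Insert 66: [53, 66, 83, 84, 48, 34, 3]
Insert 84: [53, 66, 83, 84, 48, 34, 3]
Insert 48: [48, 53, 66, 83, 84, 34, 3]
Insert 34: [34, 48, 53, 66, 83, 84, 3]
Insert 3: [3, 34, 48, 53, 66, 83, 84]

Sorted: [3, 34, 48, 53, 66, 83, 84]


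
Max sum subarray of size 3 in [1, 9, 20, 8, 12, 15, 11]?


[0:3]: 30
[1:4]: 37
[2:5]: 40
[3:6]: 35
[4:7]: 38

Max: 40 at [2:5]


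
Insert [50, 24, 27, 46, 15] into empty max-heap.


Insert 50: [50]
Insert 24: [50, 24]
Insert 27: [50, 24, 27]
Insert 46: [50, 46, 27, 24]
Insert 15: [50, 46, 27, 24, 15]

Final heap: [50, 46, 27, 24, 15]


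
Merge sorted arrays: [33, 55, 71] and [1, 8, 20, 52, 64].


Take 1 from B
Take 8 from B
Take 20 from B
Take 33 from A
Take 52 from B
Take 55 from A
Take 64 from B

Merged: [1, 8, 20, 33, 52, 55, 64, 71]


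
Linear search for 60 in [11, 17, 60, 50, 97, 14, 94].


i=0: 11!=60
i=1: 17!=60
i=2: 60==60 found!

Found at 2, 3 comps


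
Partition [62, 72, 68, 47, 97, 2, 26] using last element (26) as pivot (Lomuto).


Pivot: 26
  2 <= 26: swap -> [2, 72, 68, 47, 97, 62, 26]
Place pivot at 1: [2, 26, 68, 47, 97, 62, 72]

Partitioned: [2, 26, 68, 47, 97, 62, 72]


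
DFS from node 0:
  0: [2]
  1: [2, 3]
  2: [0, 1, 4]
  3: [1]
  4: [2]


Visit 0, push [2]
Visit 2, push [4, 1]
Visit 1, push [3]
Visit 3, push []
Visit 4, push []

DFS order: [0, 2, 1, 3, 4]


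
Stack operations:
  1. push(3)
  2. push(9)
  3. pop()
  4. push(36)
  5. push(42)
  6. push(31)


push(3) -> [3]
push(9) -> [3, 9]
pop()->9, [3]
push(36) -> [3, 36]
push(42) -> [3, 36, 42]
push(31) -> [3, 36, 42, 31]

Final stack: [3, 36, 42, 31]


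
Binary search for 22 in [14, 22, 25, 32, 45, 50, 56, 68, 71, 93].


Step 1: lo=0, hi=9, mid=4, val=45
Step 2: lo=0, hi=3, mid=1, val=22

Found at index 1


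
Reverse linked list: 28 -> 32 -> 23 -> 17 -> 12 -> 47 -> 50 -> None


Step 1: curr=28, set curr.next=prev(None) | reversed so far: 28
Step 2: curr=32, set curr.next=prev(28) | reversed so far: 32 -> 28
Step 3: curr=23, set curr.next=prev(32) | reversed so far: 23 -> 32 -> 28
Step 4: curr=17, set curr.next=prev(23) | reversed so far: 17 -> 23 -> 32 -> 28
Step 5: curr=12, set curr.next=prev(17) | reversed so far: 12 -> 17 -> 23 -> 32 -> 28
Step 6: curr=47, set curr.next=prev(12) | reversed so far: 47 -> 12 -> 17 -> 23 -> 32 -> 28
Step 7: curr=50, set curr.next=prev(47) | reversed so far: 50 -> 47 -> 12 -> 17 -> 23 -> 32 -> 28

50 -> 47 -> 12 -> 17 -> 23 -> 32 -> 28 -> None


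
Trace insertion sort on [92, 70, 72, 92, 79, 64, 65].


Initial: [92, 70, 72, 92, 79, 64, 65]
Insert 70: [70, 92, 72, 92, 79, 64, 65]
Insert 72: [70, 72, 92, 92, 79, 64, 65]
Insert 92: [70, 72, 92, 92, 79, 64, 65]
Insert 79: [70, 72, 79, 92, 92, 64, 65]
Insert 64: [64, 70, 72, 79, 92, 92, 65]
Insert 65: [64, 65, 70, 72, 79, 92, 92]

Sorted: [64, 65, 70, 72, 79, 92, 92]


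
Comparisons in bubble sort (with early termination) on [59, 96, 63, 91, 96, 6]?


Algorithm: bubble sort (with early termination)
Input: [59, 96, 63, 91, 96, 6]
Sorted: [6, 59, 63, 91, 96, 96]

15


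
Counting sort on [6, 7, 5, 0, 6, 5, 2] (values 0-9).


Input: [6, 7, 5, 0, 6, 5, 2]
Counts: [1, 0, 1, 0, 0, 2, 2, 1, 0, 0]

Sorted: [0, 2, 5, 5, 6, 6, 7]


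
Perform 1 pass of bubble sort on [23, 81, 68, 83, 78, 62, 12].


Initial: [23, 81, 68, 83, 78, 62, 12]
Pass 1: [23, 68, 81, 78, 62, 12, 83] (4 swaps)

After 1 pass: [23, 68, 81, 78, 62, 12, 83]


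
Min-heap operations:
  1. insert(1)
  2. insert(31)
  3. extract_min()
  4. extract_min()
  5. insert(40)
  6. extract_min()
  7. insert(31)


insert(1) -> [1]
insert(31) -> [1, 31]
extract_min()->1, [31]
extract_min()->31, []
insert(40) -> [40]
extract_min()->40, []
insert(31) -> [31]

Final heap: [31]


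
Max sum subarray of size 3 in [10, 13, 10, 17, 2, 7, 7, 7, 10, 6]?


[0:3]: 33
[1:4]: 40
[2:5]: 29
[3:6]: 26
[4:7]: 16
[5:8]: 21
[6:9]: 24
[7:10]: 23

Max: 40 at [1:4]


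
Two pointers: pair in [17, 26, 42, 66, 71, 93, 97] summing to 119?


lo=0(17)+hi=6(97)=114
lo=1(26)+hi=6(97)=123
lo=1(26)+hi=5(93)=119

Yes: 26+93=119


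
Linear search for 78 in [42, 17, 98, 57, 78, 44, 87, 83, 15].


i=0: 42!=78
i=1: 17!=78
i=2: 98!=78
i=3: 57!=78
i=4: 78==78 found!

Found at 4, 5 comps


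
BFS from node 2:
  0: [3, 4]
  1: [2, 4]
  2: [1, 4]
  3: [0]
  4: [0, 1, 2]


Visit 2, enqueue [1, 4]
Visit 1, enqueue []
Visit 4, enqueue [0]
Visit 0, enqueue [3]
Visit 3, enqueue []

BFS order: [2, 1, 4, 0, 3]


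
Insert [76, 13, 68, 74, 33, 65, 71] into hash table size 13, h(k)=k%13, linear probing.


Insert 76: h=11 -> slot 11
Insert 13: h=0 -> slot 0
Insert 68: h=3 -> slot 3
Insert 74: h=9 -> slot 9
Insert 33: h=7 -> slot 7
Insert 65: h=0, 1 probes -> slot 1
Insert 71: h=6 -> slot 6

Table: [13, 65, None, 68, None, None, 71, 33, None, 74, None, 76, None]


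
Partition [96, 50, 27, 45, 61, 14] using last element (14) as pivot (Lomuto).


Pivot: 14
Place pivot at 0: [14, 50, 27, 45, 61, 96]

Partitioned: [14, 50, 27, 45, 61, 96]


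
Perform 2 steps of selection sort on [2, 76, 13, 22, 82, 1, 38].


Initial: [2, 76, 13, 22, 82, 1, 38]
Step 1: min=1 at 5
  Swap: [1, 76, 13, 22, 82, 2, 38]
Step 2: min=2 at 5
  Swap: [1, 2, 13, 22, 82, 76, 38]

After 2 steps: [1, 2, 13, 22, 82, 76, 38]


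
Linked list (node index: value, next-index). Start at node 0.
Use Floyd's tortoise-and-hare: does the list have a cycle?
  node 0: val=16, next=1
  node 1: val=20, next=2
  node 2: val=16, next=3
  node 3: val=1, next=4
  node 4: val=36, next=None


Floyd's tortoise (slow, +1) and hare (fast, +2):
  init: slow=0, fast=0
  step 1: slow=1, fast=2
  step 2: slow=2, fast=4
  step 3: fast -> None, no cycle

Cycle: no


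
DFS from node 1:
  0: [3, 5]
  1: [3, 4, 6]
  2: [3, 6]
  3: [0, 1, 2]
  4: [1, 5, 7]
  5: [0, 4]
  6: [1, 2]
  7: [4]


Visit 1, push [6, 4, 3]
Visit 3, push [2, 0]
Visit 0, push [5]
Visit 5, push [4]
Visit 4, push [7]
Visit 7, push []
Visit 2, push [6]
Visit 6, push []

DFS order: [1, 3, 0, 5, 4, 7, 2, 6]


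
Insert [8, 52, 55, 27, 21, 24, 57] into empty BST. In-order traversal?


Insert 8: root
Insert 52: R from 8
Insert 55: R from 8 -> R from 52
Insert 27: R from 8 -> L from 52
Insert 21: R from 8 -> L from 52 -> L from 27
Insert 24: R from 8 -> L from 52 -> L from 27 -> R from 21
Insert 57: R from 8 -> R from 52 -> R from 55

In-order: [8, 21, 24, 27, 52, 55, 57]


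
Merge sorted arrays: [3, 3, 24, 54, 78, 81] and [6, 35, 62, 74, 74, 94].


Take 3 from A
Take 3 from A
Take 6 from B
Take 24 from A
Take 35 from B
Take 54 from A
Take 62 from B
Take 74 from B
Take 74 from B
Take 78 from A
Take 81 from A

Merged: [3, 3, 6, 24, 35, 54, 62, 74, 74, 78, 81, 94]


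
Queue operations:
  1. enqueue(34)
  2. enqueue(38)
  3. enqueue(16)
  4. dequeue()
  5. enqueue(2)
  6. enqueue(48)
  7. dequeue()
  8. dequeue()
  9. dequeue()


enqueue(34) -> [34]
enqueue(38) -> [34, 38]
enqueue(16) -> [34, 38, 16]
dequeue()->34, [38, 16]
enqueue(2) -> [38, 16, 2]
enqueue(48) -> [38, 16, 2, 48]
dequeue()->38, [16, 2, 48]
dequeue()->16, [2, 48]
dequeue()->2, [48]

Final queue: [48]


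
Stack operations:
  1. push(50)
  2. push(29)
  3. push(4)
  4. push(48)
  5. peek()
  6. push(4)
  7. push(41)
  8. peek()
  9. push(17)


push(50) -> [50]
push(29) -> [50, 29]
push(4) -> [50, 29, 4]
push(48) -> [50, 29, 4, 48]
peek()->48
push(4) -> [50, 29, 4, 48, 4]
push(41) -> [50, 29, 4, 48, 4, 41]
peek()->41
push(17) -> [50, 29, 4, 48, 4, 41, 17]

Final stack: [50, 29, 4, 48, 4, 41, 17]


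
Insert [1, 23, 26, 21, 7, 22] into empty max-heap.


Insert 1: [1]
Insert 23: [23, 1]
Insert 26: [26, 1, 23]
Insert 21: [26, 21, 23, 1]
Insert 7: [26, 21, 23, 1, 7]
Insert 22: [26, 21, 23, 1, 7, 22]

Final heap: [26, 21, 23, 1, 7, 22]


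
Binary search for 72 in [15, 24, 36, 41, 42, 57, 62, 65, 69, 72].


Step 1: lo=0, hi=9, mid=4, val=42
Step 2: lo=5, hi=9, mid=7, val=65
Step 3: lo=8, hi=9, mid=8, val=69
Step 4: lo=9, hi=9, mid=9, val=72

Found at index 9


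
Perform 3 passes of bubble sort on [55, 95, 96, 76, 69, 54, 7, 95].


Initial: [55, 95, 96, 76, 69, 54, 7, 95]
Pass 1: [55, 95, 76, 69, 54, 7, 95, 96] (5 swaps)
Pass 2: [55, 76, 69, 54, 7, 95, 95, 96] (4 swaps)
Pass 3: [55, 69, 54, 7, 76, 95, 95, 96] (3 swaps)

After 3 passes: [55, 69, 54, 7, 76, 95, 95, 96]


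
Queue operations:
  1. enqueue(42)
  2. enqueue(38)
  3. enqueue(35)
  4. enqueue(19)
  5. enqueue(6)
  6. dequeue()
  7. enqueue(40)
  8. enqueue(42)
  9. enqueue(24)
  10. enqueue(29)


enqueue(42) -> [42]
enqueue(38) -> [42, 38]
enqueue(35) -> [42, 38, 35]
enqueue(19) -> [42, 38, 35, 19]
enqueue(6) -> [42, 38, 35, 19, 6]
dequeue()->42, [38, 35, 19, 6]
enqueue(40) -> [38, 35, 19, 6, 40]
enqueue(42) -> [38, 35, 19, 6, 40, 42]
enqueue(24) -> [38, 35, 19, 6, 40, 42, 24]
enqueue(29) -> [38, 35, 19, 6, 40, 42, 24, 29]

Final queue: [38, 35, 19, 6, 40, 42, 24, 29]


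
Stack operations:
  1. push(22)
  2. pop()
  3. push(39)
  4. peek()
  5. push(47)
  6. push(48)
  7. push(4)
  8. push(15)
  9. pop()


push(22) -> [22]
pop()->22, []
push(39) -> [39]
peek()->39
push(47) -> [39, 47]
push(48) -> [39, 47, 48]
push(4) -> [39, 47, 48, 4]
push(15) -> [39, 47, 48, 4, 15]
pop()->15, [39, 47, 48, 4]

Final stack: [39, 47, 48, 4]


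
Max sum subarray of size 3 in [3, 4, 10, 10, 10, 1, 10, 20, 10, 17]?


[0:3]: 17
[1:4]: 24
[2:5]: 30
[3:6]: 21
[4:7]: 21
[5:8]: 31
[6:9]: 40
[7:10]: 47

Max: 47 at [7:10]


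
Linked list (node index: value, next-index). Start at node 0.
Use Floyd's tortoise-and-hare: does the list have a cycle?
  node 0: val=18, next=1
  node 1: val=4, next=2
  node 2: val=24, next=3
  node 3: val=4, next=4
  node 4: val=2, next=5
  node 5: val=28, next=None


Floyd's tortoise (slow, +1) and hare (fast, +2):
  init: slow=0, fast=0
  step 1: slow=1, fast=2
  step 2: slow=2, fast=4
  step 3: fast 4->5->None, no cycle

Cycle: no


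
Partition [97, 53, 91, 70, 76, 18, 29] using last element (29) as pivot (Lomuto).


Pivot: 29
  18 <= 29: swap -> [18, 53, 91, 70, 76, 97, 29]
Place pivot at 1: [18, 29, 91, 70, 76, 97, 53]

Partitioned: [18, 29, 91, 70, 76, 97, 53]


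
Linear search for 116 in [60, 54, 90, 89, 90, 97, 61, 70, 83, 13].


i=0: 60!=116
i=1: 54!=116
i=2: 90!=116
i=3: 89!=116
i=4: 90!=116
i=5: 97!=116
i=6: 61!=116
i=7: 70!=116
i=8: 83!=116
i=9: 13!=116

Not found, 10 comps


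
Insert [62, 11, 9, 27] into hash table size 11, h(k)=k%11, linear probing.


Insert 62: h=7 -> slot 7
Insert 11: h=0 -> slot 0
Insert 9: h=9 -> slot 9
Insert 27: h=5 -> slot 5

Table: [11, None, None, None, None, 27, None, 62, None, 9, None]


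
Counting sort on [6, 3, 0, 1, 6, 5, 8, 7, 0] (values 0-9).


Input: [6, 3, 0, 1, 6, 5, 8, 7, 0]
Counts: [2, 1, 0, 1, 0, 1, 2, 1, 1, 0]

Sorted: [0, 0, 1, 3, 5, 6, 6, 7, 8]


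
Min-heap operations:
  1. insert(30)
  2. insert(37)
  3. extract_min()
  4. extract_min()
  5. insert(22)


insert(30) -> [30]
insert(37) -> [30, 37]
extract_min()->30, [37]
extract_min()->37, []
insert(22) -> [22]

Final heap: [22]


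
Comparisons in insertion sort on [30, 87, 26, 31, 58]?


Algorithm: insertion sort
Input: [30, 87, 26, 31, 58]
Sorted: [26, 30, 31, 58, 87]

7


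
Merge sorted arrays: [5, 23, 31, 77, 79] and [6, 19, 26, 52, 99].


Take 5 from A
Take 6 from B
Take 19 from B
Take 23 from A
Take 26 from B
Take 31 from A
Take 52 from B
Take 77 from A
Take 79 from A

Merged: [5, 6, 19, 23, 26, 31, 52, 77, 79, 99]


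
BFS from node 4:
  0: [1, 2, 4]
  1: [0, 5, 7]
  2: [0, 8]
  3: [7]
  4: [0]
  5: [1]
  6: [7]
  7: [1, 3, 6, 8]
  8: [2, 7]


Visit 4, enqueue [0]
Visit 0, enqueue [1, 2]
Visit 1, enqueue [5, 7]
Visit 2, enqueue [8]
Visit 5, enqueue []
Visit 7, enqueue [3, 6]
Visit 8, enqueue []
Visit 3, enqueue []
Visit 6, enqueue []

BFS order: [4, 0, 1, 2, 5, 7, 8, 3, 6]


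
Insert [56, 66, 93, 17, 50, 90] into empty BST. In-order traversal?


Insert 56: root
Insert 66: R from 56
Insert 93: R from 56 -> R from 66
Insert 17: L from 56
Insert 50: L from 56 -> R from 17
Insert 90: R from 56 -> R from 66 -> L from 93

In-order: [17, 50, 56, 66, 90, 93]


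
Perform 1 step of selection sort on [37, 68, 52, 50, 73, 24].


Initial: [37, 68, 52, 50, 73, 24]
Step 1: min=24 at 5
  Swap: [24, 68, 52, 50, 73, 37]

After 1 step: [24, 68, 52, 50, 73, 37]


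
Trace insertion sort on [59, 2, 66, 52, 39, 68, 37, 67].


Initial: [59, 2, 66, 52, 39, 68, 37, 67]
Insert 2: [2, 59, 66, 52, 39, 68, 37, 67]
Insert 66: [2, 59, 66, 52, 39, 68, 37, 67]
Insert 52: [2, 52, 59, 66, 39, 68, 37, 67]
Insert 39: [2, 39, 52, 59, 66, 68, 37, 67]
Insert 68: [2, 39, 52, 59, 66, 68, 37, 67]
Insert 37: [2, 37, 39, 52, 59, 66, 68, 67]
Insert 67: [2, 37, 39, 52, 59, 66, 67, 68]

Sorted: [2, 37, 39, 52, 59, 66, 67, 68]


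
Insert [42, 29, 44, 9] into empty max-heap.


Insert 42: [42]
Insert 29: [42, 29]
Insert 44: [44, 29, 42]
Insert 9: [44, 29, 42, 9]

Final heap: [44, 29, 42, 9]


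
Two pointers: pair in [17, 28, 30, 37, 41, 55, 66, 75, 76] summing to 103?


lo=0(17)+hi=8(76)=93
lo=1(28)+hi=8(76)=104
lo=1(28)+hi=7(75)=103

Yes: 28+75=103


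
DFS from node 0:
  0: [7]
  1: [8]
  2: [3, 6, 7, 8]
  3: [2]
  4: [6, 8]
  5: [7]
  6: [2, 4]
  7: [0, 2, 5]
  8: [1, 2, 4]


Visit 0, push [7]
Visit 7, push [5, 2]
Visit 2, push [8, 6, 3]
Visit 3, push []
Visit 6, push [4]
Visit 4, push [8]
Visit 8, push [1]
Visit 1, push []
Visit 5, push []

DFS order: [0, 7, 2, 3, 6, 4, 8, 1, 5]


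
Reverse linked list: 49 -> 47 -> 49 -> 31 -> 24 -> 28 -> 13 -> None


Step 1: curr=49, set curr.next=prev(None) | reversed so far: 49
Step 2: curr=47, set curr.next=prev(49) | reversed so far: 47 -> 49
Step 3: curr=49, set curr.next=prev(47) | reversed so far: 49 -> 47 -> 49
Step 4: curr=31, set curr.next=prev(49) | reversed so far: 31 -> 49 -> 47 -> 49
Step 5: curr=24, set curr.next=prev(31) | reversed so far: 24 -> 31 -> 49 -> 47 -> 49
Step 6: curr=28, set curr.next=prev(24) | reversed so far: 28 -> 24 -> 31 -> 49 -> 47 -> 49
Step 7: curr=13, set curr.next=prev(28) | reversed so far: 13 -> 28 -> 24 -> 31 -> 49 -> 47 -> 49

13 -> 28 -> 24 -> 31 -> 49 -> 47 -> 49 -> None


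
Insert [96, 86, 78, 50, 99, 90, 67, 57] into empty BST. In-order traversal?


Insert 96: root
Insert 86: L from 96
Insert 78: L from 96 -> L from 86
Insert 50: L from 96 -> L from 86 -> L from 78
Insert 99: R from 96
Insert 90: L from 96 -> R from 86
Insert 67: L from 96 -> L from 86 -> L from 78 -> R from 50
Insert 57: L from 96 -> L from 86 -> L from 78 -> R from 50 -> L from 67

In-order: [50, 57, 67, 78, 86, 90, 96, 99]


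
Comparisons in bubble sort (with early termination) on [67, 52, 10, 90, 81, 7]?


Algorithm: bubble sort (with early termination)
Input: [67, 52, 10, 90, 81, 7]
Sorted: [7, 10, 52, 67, 81, 90]

15


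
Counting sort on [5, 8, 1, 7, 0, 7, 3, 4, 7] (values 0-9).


Input: [5, 8, 1, 7, 0, 7, 3, 4, 7]
Counts: [1, 1, 0, 1, 1, 1, 0, 3, 1, 0]

Sorted: [0, 1, 3, 4, 5, 7, 7, 7, 8]


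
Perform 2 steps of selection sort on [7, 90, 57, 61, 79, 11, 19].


Initial: [7, 90, 57, 61, 79, 11, 19]
Step 1: min=7 at 0
  Swap: [7, 90, 57, 61, 79, 11, 19]
Step 2: min=11 at 5
  Swap: [7, 11, 57, 61, 79, 90, 19]

After 2 steps: [7, 11, 57, 61, 79, 90, 19]


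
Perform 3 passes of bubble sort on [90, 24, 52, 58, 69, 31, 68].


Initial: [90, 24, 52, 58, 69, 31, 68]
Pass 1: [24, 52, 58, 69, 31, 68, 90] (6 swaps)
Pass 2: [24, 52, 58, 31, 68, 69, 90] (2 swaps)
Pass 3: [24, 52, 31, 58, 68, 69, 90] (1 swaps)

After 3 passes: [24, 52, 31, 58, 68, 69, 90]


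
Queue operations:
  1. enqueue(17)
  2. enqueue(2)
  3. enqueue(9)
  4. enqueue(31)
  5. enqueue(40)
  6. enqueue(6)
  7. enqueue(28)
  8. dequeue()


enqueue(17) -> [17]
enqueue(2) -> [17, 2]
enqueue(9) -> [17, 2, 9]
enqueue(31) -> [17, 2, 9, 31]
enqueue(40) -> [17, 2, 9, 31, 40]
enqueue(6) -> [17, 2, 9, 31, 40, 6]
enqueue(28) -> [17, 2, 9, 31, 40, 6, 28]
dequeue()->17, [2, 9, 31, 40, 6, 28]

Final queue: [2, 9, 31, 40, 6, 28]


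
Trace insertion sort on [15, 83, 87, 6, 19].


Initial: [15, 83, 87, 6, 19]
Insert 83: [15, 83, 87, 6, 19]
Insert 87: [15, 83, 87, 6, 19]
Insert 6: [6, 15, 83, 87, 19]
Insert 19: [6, 15, 19, 83, 87]

Sorted: [6, 15, 19, 83, 87]


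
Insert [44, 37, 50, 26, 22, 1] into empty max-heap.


Insert 44: [44]
Insert 37: [44, 37]
Insert 50: [50, 37, 44]
Insert 26: [50, 37, 44, 26]
Insert 22: [50, 37, 44, 26, 22]
Insert 1: [50, 37, 44, 26, 22, 1]

Final heap: [50, 37, 44, 26, 22, 1]


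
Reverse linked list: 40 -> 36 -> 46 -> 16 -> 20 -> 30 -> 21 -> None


Step 1: curr=40, set curr.next=prev(None) | reversed so far: 40
Step 2: curr=36, set curr.next=prev(40) | reversed so far: 36 -> 40
Step 3: curr=46, set curr.next=prev(36) | reversed so far: 46 -> 36 -> 40
Step 4: curr=16, set curr.next=prev(46) | reversed so far: 16 -> 46 -> 36 -> 40
Step 5: curr=20, set curr.next=prev(16) | reversed so far: 20 -> 16 -> 46 -> 36 -> 40
Step 6: curr=30, set curr.next=prev(20) | reversed so far: 30 -> 20 -> 16 -> 46 -> 36 -> 40
Step 7: curr=21, set curr.next=prev(30) | reversed so far: 21 -> 30 -> 20 -> 16 -> 46 -> 36 -> 40

21 -> 30 -> 20 -> 16 -> 46 -> 36 -> 40 -> None


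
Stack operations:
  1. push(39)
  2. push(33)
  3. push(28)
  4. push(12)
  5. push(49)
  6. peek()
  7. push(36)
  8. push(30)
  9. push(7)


push(39) -> [39]
push(33) -> [39, 33]
push(28) -> [39, 33, 28]
push(12) -> [39, 33, 28, 12]
push(49) -> [39, 33, 28, 12, 49]
peek()->49
push(36) -> [39, 33, 28, 12, 49, 36]
push(30) -> [39, 33, 28, 12, 49, 36, 30]
push(7) -> [39, 33, 28, 12, 49, 36, 30, 7]

Final stack: [39, 33, 28, 12, 49, 36, 30, 7]


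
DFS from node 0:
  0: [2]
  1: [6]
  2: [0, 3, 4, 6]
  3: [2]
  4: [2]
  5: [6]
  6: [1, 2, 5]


Visit 0, push [2]
Visit 2, push [6, 4, 3]
Visit 3, push []
Visit 4, push []
Visit 6, push [5, 1]
Visit 1, push []
Visit 5, push []

DFS order: [0, 2, 3, 4, 6, 1, 5]


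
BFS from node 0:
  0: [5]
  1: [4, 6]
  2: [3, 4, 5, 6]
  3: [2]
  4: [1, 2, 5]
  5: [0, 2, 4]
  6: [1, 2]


Visit 0, enqueue [5]
Visit 5, enqueue [2, 4]
Visit 2, enqueue [3, 6]
Visit 4, enqueue [1]
Visit 3, enqueue []
Visit 6, enqueue []
Visit 1, enqueue []

BFS order: [0, 5, 2, 4, 3, 6, 1]


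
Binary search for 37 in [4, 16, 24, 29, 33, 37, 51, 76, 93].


Step 1: lo=0, hi=8, mid=4, val=33
Step 2: lo=5, hi=8, mid=6, val=51
Step 3: lo=5, hi=5, mid=5, val=37

Found at index 5


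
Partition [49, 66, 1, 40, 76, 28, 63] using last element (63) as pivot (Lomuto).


Pivot: 63
  49 <= 63: advance i (no swap)
  1 <= 63: swap -> [49, 1, 66, 40, 76, 28, 63]
  40 <= 63: swap -> [49, 1, 40, 66, 76, 28, 63]
  28 <= 63: swap -> [49, 1, 40, 28, 76, 66, 63]
Place pivot at 4: [49, 1, 40, 28, 63, 66, 76]

Partitioned: [49, 1, 40, 28, 63, 66, 76]


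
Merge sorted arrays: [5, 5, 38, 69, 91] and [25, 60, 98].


Take 5 from A
Take 5 from A
Take 25 from B
Take 38 from A
Take 60 from B
Take 69 from A
Take 91 from A

Merged: [5, 5, 25, 38, 60, 69, 91, 98]


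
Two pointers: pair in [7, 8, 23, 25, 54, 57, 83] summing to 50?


lo=0(7)+hi=6(83)=90
lo=0(7)+hi=5(57)=64
lo=0(7)+hi=4(54)=61
lo=0(7)+hi=3(25)=32
lo=1(8)+hi=3(25)=33
lo=2(23)+hi=3(25)=48

No pair found


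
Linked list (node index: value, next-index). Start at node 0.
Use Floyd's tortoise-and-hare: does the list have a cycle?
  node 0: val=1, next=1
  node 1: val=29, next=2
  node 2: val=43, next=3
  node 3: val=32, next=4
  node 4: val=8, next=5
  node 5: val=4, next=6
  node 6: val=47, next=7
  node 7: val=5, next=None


Floyd's tortoise (slow, +1) and hare (fast, +2):
  init: slow=0, fast=0
  step 1: slow=1, fast=2
  step 2: slow=2, fast=4
  step 3: slow=3, fast=6
  step 4: fast 6->7->None, no cycle

Cycle: no


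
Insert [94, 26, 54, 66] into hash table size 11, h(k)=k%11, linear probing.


Insert 94: h=6 -> slot 6
Insert 26: h=4 -> slot 4
Insert 54: h=10 -> slot 10
Insert 66: h=0 -> slot 0

Table: [66, None, None, None, 26, None, 94, None, None, None, 54]


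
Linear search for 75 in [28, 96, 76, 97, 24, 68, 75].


i=0: 28!=75
i=1: 96!=75
i=2: 76!=75
i=3: 97!=75
i=4: 24!=75
i=5: 68!=75
i=6: 75==75 found!

Found at 6, 7 comps


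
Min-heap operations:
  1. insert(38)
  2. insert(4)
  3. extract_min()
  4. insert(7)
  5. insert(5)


insert(38) -> [38]
insert(4) -> [4, 38]
extract_min()->4, [38]
insert(7) -> [7, 38]
insert(5) -> [5, 38, 7]

Final heap: [5, 38, 7]


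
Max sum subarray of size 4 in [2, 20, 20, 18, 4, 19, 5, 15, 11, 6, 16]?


[0:4]: 60
[1:5]: 62
[2:6]: 61
[3:7]: 46
[4:8]: 43
[5:9]: 50
[6:10]: 37
[7:11]: 48

Max: 62 at [1:5]


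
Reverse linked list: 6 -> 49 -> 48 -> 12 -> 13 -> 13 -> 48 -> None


Step 1: curr=6, set curr.next=prev(None) | reversed so far: 6
Step 2: curr=49, set curr.next=prev(6) | reversed so far: 49 -> 6
Step 3: curr=48, set curr.next=prev(49) | reversed so far: 48 -> 49 -> 6
Step 4: curr=12, set curr.next=prev(48) | reversed so far: 12 -> 48 -> 49 -> 6
Step 5: curr=13, set curr.next=prev(12) | reversed so far: 13 -> 12 -> 48 -> 49 -> 6
Step 6: curr=13, set curr.next=prev(13) | reversed so far: 13 -> 13 -> 12 -> 48 -> 49 -> 6
Step 7: curr=48, set curr.next=prev(13) | reversed so far: 48 -> 13 -> 13 -> 12 -> 48 -> 49 -> 6

48 -> 13 -> 13 -> 12 -> 48 -> 49 -> 6 -> None


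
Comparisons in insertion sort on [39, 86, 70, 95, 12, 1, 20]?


Algorithm: insertion sort
Input: [39, 86, 70, 95, 12, 1, 20]
Sorted: [1, 12, 20, 39, 70, 86, 95]

18


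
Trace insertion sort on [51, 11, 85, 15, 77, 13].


Initial: [51, 11, 85, 15, 77, 13]
Insert 11: [11, 51, 85, 15, 77, 13]
Insert 85: [11, 51, 85, 15, 77, 13]
Insert 15: [11, 15, 51, 85, 77, 13]
Insert 77: [11, 15, 51, 77, 85, 13]
Insert 13: [11, 13, 15, 51, 77, 85]

Sorted: [11, 13, 15, 51, 77, 85]


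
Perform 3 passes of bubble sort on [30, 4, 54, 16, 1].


Initial: [30, 4, 54, 16, 1]
Pass 1: [4, 30, 16, 1, 54] (3 swaps)
Pass 2: [4, 16, 1, 30, 54] (2 swaps)
Pass 3: [4, 1, 16, 30, 54] (1 swaps)

After 3 passes: [4, 1, 16, 30, 54]


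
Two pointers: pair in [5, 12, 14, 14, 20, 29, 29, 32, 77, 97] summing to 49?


lo=0(5)+hi=9(97)=102
lo=0(5)+hi=8(77)=82
lo=0(5)+hi=7(32)=37
lo=1(12)+hi=7(32)=44
lo=2(14)+hi=7(32)=46
lo=3(14)+hi=7(32)=46
lo=4(20)+hi=7(32)=52
lo=4(20)+hi=6(29)=49

Yes: 20+29=49


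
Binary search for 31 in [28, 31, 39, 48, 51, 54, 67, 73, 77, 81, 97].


Step 1: lo=0, hi=10, mid=5, val=54
Step 2: lo=0, hi=4, mid=2, val=39
Step 3: lo=0, hi=1, mid=0, val=28
Step 4: lo=1, hi=1, mid=1, val=31

Found at index 1


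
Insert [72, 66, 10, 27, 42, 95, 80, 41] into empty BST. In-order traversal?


Insert 72: root
Insert 66: L from 72
Insert 10: L from 72 -> L from 66
Insert 27: L from 72 -> L from 66 -> R from 10
Insert 42: L from 72 -> L from 66 -> R from 10 -> R from 27
Insert 95: R from 72
Insert 80: R from 72 -> L from 95
Insert 41: L from 72 -> L from 66 -> R from 10 -> R from 27 -> L from 42

In-order: [10, 27, 41, 42, 66, 72, 80, 95]


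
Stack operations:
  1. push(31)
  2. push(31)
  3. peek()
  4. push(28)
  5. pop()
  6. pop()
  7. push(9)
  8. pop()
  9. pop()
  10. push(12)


push(31) -> [31]
push(31) -> [31, 31]
peek()->31
push(28) -> [31, 31, 28]
pop()->28, [31, 31]
pop()->31, [31]
push(9) -> [31, 9]
pop()->9, [31]
pop()->31, []
push(12) -> [12]

Final stack: [12]


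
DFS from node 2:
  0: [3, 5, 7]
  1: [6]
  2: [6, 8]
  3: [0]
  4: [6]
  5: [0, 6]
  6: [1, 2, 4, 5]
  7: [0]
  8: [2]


Visit 2, push [8, 6]
Visit 6, push [5, 4, 1]
Visit 1, push []
Visit 4, push []
Visit 5, push [0]
Visit 0, push [7, 3]
Visit 3, push []
Visit 7, push []
Visit 8, push []

DFS order: [2, 6, 1, 4, 5, 0, 3, 7, 8]


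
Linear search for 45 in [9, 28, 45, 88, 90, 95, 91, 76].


i=0: 9!=45
i=1: 28!=45
i=2: 45==45 found!

Found at 2, 3 comps


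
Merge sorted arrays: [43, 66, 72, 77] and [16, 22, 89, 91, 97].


Take 16 from B
Take 22 from B
Take 43 from A
Take 66 from A
Take 72 from A
Take 77 from A

Merged: [16, 22, 43, 66, 72, 77, 89, 91, 97]


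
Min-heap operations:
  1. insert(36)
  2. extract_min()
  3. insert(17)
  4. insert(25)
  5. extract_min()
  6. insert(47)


insert(36) -> [36]
extract_min()->36, []
insert(17) -> [17]
insert(25) -> [17, 25]
extract_min()->17, [25]
insert(47) -> [25, 47]

Final heap: [25, 47]


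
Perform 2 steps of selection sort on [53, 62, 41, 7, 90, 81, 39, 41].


Initial: [53, 62, 41, 7, 90, 81, 39, 41]
Step 1: min=7 at 3
  Swap: [7, 62, 41, 53, 90, 81, 39, 41]
Step 2: min=39 at 6
  Swap: [7, 39, 41, 53, 90, 81, 62, 41]

After 2 steps: [7, 39, 41, 53, 90, 81, 62, 41]


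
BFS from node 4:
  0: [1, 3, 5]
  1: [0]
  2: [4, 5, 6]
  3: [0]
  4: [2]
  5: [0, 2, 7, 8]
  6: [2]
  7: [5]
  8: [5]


Visit 4, enqueue [2]
Visit 2, enqueue [5, 6]
Visit 5, enqueue [0, 7, 8]
Visit 6, enqueue []
Visit 0, enqueue [1, 3]
Visit 7, enqueue []
Visit 8, enqueue []
Visit 1, enqueue []
Visit 3, enqueue []

BFS order: [4, 2, 5, 6, 0, 7, 8, 1, 3]


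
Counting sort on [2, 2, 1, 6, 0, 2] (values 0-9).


Input: [2, 2, 1, 6, 0, 2]
Counts: [1, 1, 3, 0, 0, 0, 1, 0, 0, 0]

Sorted: [0, 1, 2, 2, 2, 6]


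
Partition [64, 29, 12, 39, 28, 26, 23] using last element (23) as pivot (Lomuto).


Pivot: 23
  12 <= 23: swap -> [12, 29, 64, 39, 28, 26, 23]
Place pivot at 1: [12, 23, 64, 39, 28, 26, 29]

Partitioned: [12, 23, 64, 39, 28, 26, 29]


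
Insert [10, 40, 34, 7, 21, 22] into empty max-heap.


Insert 10: [10]
Insert 40: [40, 10]
Insert 34: [40, 10, 34]
Insert 7: [40, 10, 34, 7]
Insert 21: [40, 21, 34, 7, 10]
Insert 22: [40, 21, 34, 7, 10, 22]

Final heap: [40, 21, 34, 7, 10, 22]


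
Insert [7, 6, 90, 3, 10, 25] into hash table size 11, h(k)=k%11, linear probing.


Insert 7: h=7 -> slot 7
Insert 6: h=6 -> slot 6
Insert 90: h=2 -> slot 2
Insert 3: h=3 -> slot 3
Insert 10: h=10 -> slot 10
Insert 25: h=3, 1 probes -> slot 4

Table: [None, None, 90, 3, 25, None, 6, 7, None, None, 10]


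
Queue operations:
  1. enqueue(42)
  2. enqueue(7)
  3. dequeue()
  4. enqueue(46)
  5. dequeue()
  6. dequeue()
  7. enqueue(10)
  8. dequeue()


enqueue(42) -> [42]
enqueue(7) -> [42, 7]
dequeue()->42, [7]
enqueue(46) -> [7, 46]
dequeue()->7, [46]
dequeue()->46, []
enqueue(10) -> [10]
dequeue()->10, []

Final queue: []


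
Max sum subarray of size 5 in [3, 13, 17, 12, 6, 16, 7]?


[0:5]: 51
[1:6]: 64
[2:7]: 58

Max: 64 at [1:6]


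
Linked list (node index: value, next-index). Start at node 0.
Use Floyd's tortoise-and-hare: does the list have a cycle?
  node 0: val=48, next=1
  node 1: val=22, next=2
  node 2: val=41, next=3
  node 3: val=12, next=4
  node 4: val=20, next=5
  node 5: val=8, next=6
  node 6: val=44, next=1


Floyd's tortoise (slow, +1) and hare (fast, +2):
  init: slow=0, fast=0
  step 1: slow=1, fast=2
  step 2: slow=2, fast=4
  step 3: slow=3, fast=6
  step 4: slow=4, fast=2
  step 5: slow=5, fast=4
  step 6: slow=6, fast=6
  slow == fast at node 6: cycle detected

Cycle: yes


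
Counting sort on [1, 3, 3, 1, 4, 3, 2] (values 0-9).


Input: [1, 3, 3, 1, 4, 3, 2]
Counts: [0, 2, 1, 3, 1, 0, 0, 0, 0, 0]

Sorted: [1, 1, 2, 3, 3, 3, 4]


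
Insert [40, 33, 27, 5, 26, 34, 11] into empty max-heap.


Insert 40: [40]
Insert 33: [40, 33]
Insert 27: [40, 33, 27]
Insert 5: [40, 33, 27, 5]
Insert 26: [40, 33, 27, 5, 26]
Insert 34: [40, 33, 34, 5, 26, 27]
Insert 11: [40, 33, 34, 5, 26, 27, 11]

Final heap: [40, 33, 34, 5, 26, 27, 11]


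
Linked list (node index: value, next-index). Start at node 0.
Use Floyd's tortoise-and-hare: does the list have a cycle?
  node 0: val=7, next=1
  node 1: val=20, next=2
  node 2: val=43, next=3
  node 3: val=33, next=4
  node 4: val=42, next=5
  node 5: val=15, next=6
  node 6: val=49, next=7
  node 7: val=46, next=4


Floyd's tortoise (slow, +1) and hare (fast, +2):
  init: slow=0, fast=0
  step 1: slow=1, fast=2
  step 2: slow=2, fast=4
  step 3: slow=3, fast=6
  step 4: slow=4, fast=4
  slow == fast at node 4: cycle detected

Cycle: yes


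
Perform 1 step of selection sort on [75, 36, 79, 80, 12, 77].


Initial: [75, 36, 79, 80, 12, 77]
Step 1: min=12 at 4
  Swap: [12, 36, 79, 80, 75, 77]

After 1 step: [12, 36, 79, 80, 75, 77]


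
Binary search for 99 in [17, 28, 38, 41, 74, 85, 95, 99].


Step 1: lo=0, hi=7, mid=3, val=41
Step 2: lo=4, hi=7, mid=5, val=85
Step 3: lo=6, hi=7, mid=6, val=95
Step 4: lo=7, hi=7, mid=7, val=99

Found at index 7


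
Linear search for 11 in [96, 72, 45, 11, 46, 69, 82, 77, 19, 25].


i=0: 96!=11
i=1: 72!=11
i=2: 45!=11
i=3: 11==11 found!

Found at 3, 4 comps


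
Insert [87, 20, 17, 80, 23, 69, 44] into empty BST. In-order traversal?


Insert 87: root
Insert 20: L from 87
Insert 17: L from 87 -> L from 20
Insert 80: L from 87 -> R from 20
Insert 23: L from 87 -> R from 20 -> L from 80
Insert 69: L from 87 -> R from 20 -> L from 80 -> R from 23
Insert 44: L from 87 -> R from 20 -> L from 80 -> R from 23 -> L from 69

In-order: [17, 20, 23, 44, 69, 80, 87]


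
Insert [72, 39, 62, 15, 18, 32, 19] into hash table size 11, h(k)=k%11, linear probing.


Insert 72: h=6 -> slot 6
Insert 39: h=6, 1 probes -> slot 7
Insert 62: h=7, 1 probes -> slot 8
Insert 15: h=4 -> slot 4
Insert 18: h=7, 2 probes -> slot 9
Insert 32: h=10 -> slot 10
Insert 19: h=8, 3 probes -> slot 0

Table: [19, None, None, None, 15, None, 72, 39, 62, 18, 32]


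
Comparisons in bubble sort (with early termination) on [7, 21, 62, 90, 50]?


Algorithm: bubble sort (with early termination)
Input: [7, 21, 62, 90, 50]
Sorted: [7, 21, 50, 62, 90]

9


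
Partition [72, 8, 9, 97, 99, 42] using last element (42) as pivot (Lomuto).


Pivot: 42
  8 <= 42: swap -> [8, 72, 9, 97, 99, 42]
  9 <= 42: swap -> [8, 9, 72, 97, 99, 42]
Place pivot at 2: [8, 9, 42, 97, 99, 72]

Partitioned: [8, 9, 42, 97, 99, 72]


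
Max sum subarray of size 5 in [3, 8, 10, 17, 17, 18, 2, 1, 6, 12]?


[0:5]: 55
[1:6]: 70
[2:7]: 64
[3:8]: 55
[4:9]: 44
[5:10]: 39

Max: 70 at [1:6]


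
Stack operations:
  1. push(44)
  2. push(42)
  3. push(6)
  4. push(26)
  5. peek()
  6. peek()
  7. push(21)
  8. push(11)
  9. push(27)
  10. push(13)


push(44) -> [44]
push(42) -> [44, 42]
push(6) -> [44, 42, 6]
push(26) -> [44, 42, 6, 26]
peek()->26
peek()->26
push(21) -> [44, 42, 6, 26, 21]
push(11) -> [44, 42, 6, 26, 21, 11]
push(27) -> [44, 42, 6, 26, 21, 11, 27]
push(13) -> [44, 42, 6, 26, 21, 11, 27, 13]

Final stack: [44, 42, 6, 26, 21, 11, 27, 13]


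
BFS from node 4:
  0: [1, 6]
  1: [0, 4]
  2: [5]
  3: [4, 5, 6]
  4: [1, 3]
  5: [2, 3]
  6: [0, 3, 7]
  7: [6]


Visit 4, enqueue [1, 3]
Visit 1, enqueue [0]
Visit 3, enqueue [5, 6]
Visit 0, enqueue []
Visit 5, enqueue [2]
Visit 6, enqueue [7]
Visit 2, enqueue []
Visit 7, enqueue []

BFS order: [4, 1, 3, 0, 5, 6, 2, 7]


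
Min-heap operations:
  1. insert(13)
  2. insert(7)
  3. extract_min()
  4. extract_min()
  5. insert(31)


insert(13) -> [13]
insert(7) -> [7, 13]
extract_min()->7, [13]
extract_min()->13, []
insert(31) -> [31]

Final heap: [31]


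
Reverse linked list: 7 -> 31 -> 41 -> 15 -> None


Step 1: curr=7, set curr.next=prev(None) | reversed so far: 7
Step 2: curr=31, set curr.next=prev(7) | reversed so far: 31 -> 7
Step 3: curr=41, set curr.next=prev(31) | reversed so far: 41 -> 31 -> 7
Step 4: curr=15, set curr.next=prev(41) | reversed so far: 15 -> 41 -> 31 -> 7

15 -> 41 -> 31 -> 7 -> None


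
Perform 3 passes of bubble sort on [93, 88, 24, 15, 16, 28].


Initial: [93, 88, 24, 15, 16, 28]
Pass 1: [88, 24, 15, 16, 28, 93] (5 swaps)
Pass 2: [24, 15, 16, 28, 88, 93] (4 swaps)
Pass 3: [15, 16, 24, 28, 88, 93] (2 swaps)

After 3 passes: [15, 16, 24, 28, 88, 93]


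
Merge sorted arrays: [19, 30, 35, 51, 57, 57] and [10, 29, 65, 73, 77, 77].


Take 10 from B
Take 19 from A
Take 29 from B
Take 30 from A
Take 35 from A
Take 51 from A
Take 57 from A
Take 57 from A

Merged: [10, 19, 29, 30, 35, 51, 57, 57, 65, 73, 77, 77]


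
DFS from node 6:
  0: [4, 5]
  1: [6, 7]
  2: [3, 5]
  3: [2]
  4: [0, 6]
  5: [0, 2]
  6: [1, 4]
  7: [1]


Visit 6, push [4, 1]
Visit 1, push [7]
Visit 7, push []
Visit 4, push [0]
Visit 0, push [5]
Visit 5, push [2]
Visit 2, push [3]
Visit 3, push []

DFS order: [6, 1, 7, 4, 0, 5, 2, 3]


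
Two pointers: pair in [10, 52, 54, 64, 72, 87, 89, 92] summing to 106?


lo=0(10)+hi=7(92)=102
lo=1(52)+hi=7(92)=144
lo=1(52)+hi=6(89)=141
lo=1(52)+hi=5(87)=139
lo=1(52)+hi=4(72)=124
lo=1(52)+hi=3(64)=116
lo=1(52)+hi=2(54)=106

Yes: 52+54=106


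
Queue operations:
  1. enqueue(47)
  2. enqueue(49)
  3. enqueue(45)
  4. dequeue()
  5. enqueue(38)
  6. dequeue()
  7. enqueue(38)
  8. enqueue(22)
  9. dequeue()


enqueue(47) -> [47]
enqueue(49) -> [47, 49]
enqueue(45) -> [47, 49, 45]
dequeue()->47, [49, 45]
enqueue(38) -> [49, 45, 38]
dequeue()->49, [45, 38]
enqueue(38) -> [45, 38, 38]
enqueue(22) -> [45, 38, 38, 22]
dequeue()->45, [38, 38, 22]

Final queue: [38, 38, 22]


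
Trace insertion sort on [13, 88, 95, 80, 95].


Initial: [13, 88, 95, 80, 95]
Insert 88: [13, 88, 95, 80, 95]
Insert 95: [13, 88, 95, 80, 95]
Insert 80: [13, 80, 88, 95, 95]
Insert 95: [13, 80, 88, 95, 95]

Sorted: [13, 80, 88, 95, 95]


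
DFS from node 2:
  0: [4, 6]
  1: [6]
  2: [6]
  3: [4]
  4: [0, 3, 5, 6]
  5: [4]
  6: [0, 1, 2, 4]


Visit 2, push [6]
Visit 6, push [4, 1, 0]
Visit 0, push [4]
Visit 4, push [5, 3]
Visit 3, push []
Visit 5, push []
Visit 1, push []

DFS order: [2, 6, 0, 4, 3, 5, 1]


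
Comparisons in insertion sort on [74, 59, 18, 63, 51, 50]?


Algorithm: insertion sort
Input: [74, 59, 18, 63, 51, 50]
Sorted: [18, 50, 51, 59, 63, 74]

14


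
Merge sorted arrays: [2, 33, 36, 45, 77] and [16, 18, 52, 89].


Take 2 from A
Take 16 from B
Take 18 from B
Take 33 from A
Take 36 from A
Take 45 from A
Take 52 from B
Take 77 from A

Merged: [2, 16, 18, 33, 36, 45, 52, 77, 89]


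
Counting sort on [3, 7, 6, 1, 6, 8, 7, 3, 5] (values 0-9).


Input: [3, 7, 6, 1, 6, 8, 7, 3, 5]
Counts: [0, 1, 0, 2, 0, 1, 2, 2, 1, 0]

Sorted: [1, 3, 3, 5, 6, 6, 7, 7, 8]


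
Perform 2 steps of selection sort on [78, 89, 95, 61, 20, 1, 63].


Initial: [78, 89, 95, 61, 20, 1, 63]
Step 1: min=1 at 5
  Swap: [1, 89, 95, 61, 20, 78, 63]
Step 2: min=20 at 4
  Swap: [1, 20, 95, 61, 89, 78, 63]

After 2 steps: [1, 20, 95, 61, 89, 78, 63]


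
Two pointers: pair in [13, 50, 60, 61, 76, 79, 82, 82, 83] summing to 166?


lo=0(13)+hi=8(83)=96
lo=1(50)+hi=8(83)=133
lo=2(60)+hi=8(83)=143
lo=3(61)+hi=8(83)=144
lo=4(76)+hi=8(83)=159
lo=5(79)+hi=8(83)=162
lo=6(82)+hi=8(83)=165
lo=7(82)+hi=8(83)=165

No pair found


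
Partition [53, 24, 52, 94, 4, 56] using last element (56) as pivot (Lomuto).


Pivot: 56
  53 <= 56: advance i (no swap)
  24 <= 56: advance i (no swap)
  52 <= 56: advance i (no swap)
  4 <= 56: swap -> [53, 24, 52, 4, 94, 56]
Place pivot at 4: [53, 24, 52, 4, 56, 94]

Partitioned: [53, 24, 52, 4, 56, 94]


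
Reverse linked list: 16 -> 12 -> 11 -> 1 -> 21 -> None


Step 1: curr=16, set curr.next=prev(None) | reversed so far: 16
Step 2: curr=12, set curr.next=prev(16) | reversed so far: 12 -> 16
Step 3: curr=11, set curr.next=prev(12) | reversed so far: 11 -> 12 -> 16
Step 4: curr=1, set curr.next=prev(11) | reversed so far: 1 -> 11 -> 12 -> 16
Step 5: curr=21, set curr.next=prev(1) | reversed so far: 21 -> 1 -> 11 -> 12 -> 16

21 -> 1 -> 11 -> 12 -> 16 -> None


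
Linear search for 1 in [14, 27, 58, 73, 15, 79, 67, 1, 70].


i=0: 14!=1
i=1: 27!=1
i=2: 58!=1
i=3: 73!=1
i=4: 15!=1
i=5: 79!=1
i=6: 67!=1
i=7: 1==1 found!

Found at 7, 8 comps
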